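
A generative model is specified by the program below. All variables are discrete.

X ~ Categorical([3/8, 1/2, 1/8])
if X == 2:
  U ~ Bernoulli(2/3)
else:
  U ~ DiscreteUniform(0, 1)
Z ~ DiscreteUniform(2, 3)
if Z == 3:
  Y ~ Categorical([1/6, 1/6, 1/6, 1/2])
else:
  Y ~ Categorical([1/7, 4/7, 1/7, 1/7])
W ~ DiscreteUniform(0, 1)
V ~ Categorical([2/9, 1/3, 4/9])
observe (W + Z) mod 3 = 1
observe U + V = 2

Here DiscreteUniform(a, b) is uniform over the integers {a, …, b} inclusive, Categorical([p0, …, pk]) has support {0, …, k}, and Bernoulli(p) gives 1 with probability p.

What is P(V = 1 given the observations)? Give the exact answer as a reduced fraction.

Enumerate traces; 24 have nonzero weight after conditioning:
  (X=0, U=0, Z=3, Y=0, W=1, V=2) weight 1/288
  (X=0, U=0, Z=3, Y=1, W=1, V=2) weight 1/288
  (X=0, U=0, Z=3, Y=2, W=1, V=2) weight 1/288
  (X=0, U=0, Z=3, Y=3, W=1, V=2) weight 1/96
  (X=0, U=1, Z=3, Y=0, W=1, V=1) weight 1/384
  (X=0, U=1, Z=3, Y=1, W=1, V=1) weight 1/384
  (X=0, U=1, Z=3, Y=2, W=1, V=1) weight 1/384
  (X=0, U=1, Z=3, Y=3, W=1, V=1) weight 1/128
  … 16 more
Group by V:
  weight(V=1) = 25/576
  weight(V=2) = 23/432
Total weight = 25/576 + 23/432 = 167/1728
P(V=1 | obs) = 25/576 / 167/1728 = 75/167
P(V=2 | obs) = 23/432 / 167/1728 = 92/167

P(V = 1 | obs) = 75/167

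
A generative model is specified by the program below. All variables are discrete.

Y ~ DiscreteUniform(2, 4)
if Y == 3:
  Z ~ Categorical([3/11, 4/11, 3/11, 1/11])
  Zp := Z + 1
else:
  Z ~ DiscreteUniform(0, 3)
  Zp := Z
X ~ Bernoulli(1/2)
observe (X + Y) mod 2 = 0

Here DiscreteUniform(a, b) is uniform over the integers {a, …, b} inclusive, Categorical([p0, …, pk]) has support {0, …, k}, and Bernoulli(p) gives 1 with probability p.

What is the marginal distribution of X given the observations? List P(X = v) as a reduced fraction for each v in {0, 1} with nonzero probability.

Enumerate traces; 12 have nonzero weight after conditioning:
  (Y=2, Z=0, X=0) weight 1/24
  (Y=2, Z=1, X=0) weight 1/24
  (Y=2, Z=2, X=0) weight 1/24
  (Y=2, Z=3, X=0) weight 1/24
  (Y=3, Z=0, X=1) weight 1/22
  (Y=3, Z=1, X=1) weight 2/33
  (Y=3, Z=2, X=1) weight 1/22
  (Y=3, Z=3, X=1) weight 1/66
  … 4 more
Group by X:
  weight(X=0) = 1/3
  weight(X=1) = 1/6
Total weight = 1/3 + 1/6 = 1/2
P(X=0 | obs) = 1/3 / 1/2 = 2/3
P(X=1 | obs) = 1/6 / 1/2 = 1/3

P(X=0) = 2/3, P(X=1) = 1/3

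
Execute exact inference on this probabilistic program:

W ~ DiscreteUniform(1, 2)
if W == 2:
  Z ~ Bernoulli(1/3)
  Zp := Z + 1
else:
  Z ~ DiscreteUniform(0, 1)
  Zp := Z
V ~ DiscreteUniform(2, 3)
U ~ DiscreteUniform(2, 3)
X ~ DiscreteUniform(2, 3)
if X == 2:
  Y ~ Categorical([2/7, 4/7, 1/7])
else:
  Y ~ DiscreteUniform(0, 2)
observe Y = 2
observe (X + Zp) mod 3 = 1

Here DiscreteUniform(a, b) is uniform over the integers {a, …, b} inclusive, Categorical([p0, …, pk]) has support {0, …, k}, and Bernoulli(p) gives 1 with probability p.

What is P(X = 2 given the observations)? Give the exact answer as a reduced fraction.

Enumerate traces; 12 have nonzero weight after conditioning:
  (W=1, Z=1, V=2, U=2, X=3, Y=2) weight 1/96
  (W=1, Z=1, V=2, U=3, X=3, Y=2) weight 1/96
  (W=1, Z=1, V=3, U=2, X=3, Y=2) weight 1/96
  (W=1, Z=1, V=3, U=3, X=3, Y=2) weight 1/96
  (W=2, Z=0, V=2, U=2, X=3, Y=2) weight 1/72
  (W=2, Z=0, V=2, U=3, X=3, Y=2) weight 1/72
  (W=2, Z=0, V=3, U=2, X=3, Y=2) weight 1/72
  (W=2, Z=0, V=3, U=3, X=3, Y=2) weight 1/72
  (W=2, Z=1, V=2, U=2, X=2, Y=2) weight 1/336
  … 3 more
Group by X:
  weight(X=2) = 1/84
  weight(X=3) = 7/72
Total weight = 1/84 + 7/72 = 55/504
P(X=2 | obs) = 1/84 / 55/504 = 6/55
P(X=3 | obs) = 7/72 / 55/504 = 49/55

P(X = 2 | obs) = 6/55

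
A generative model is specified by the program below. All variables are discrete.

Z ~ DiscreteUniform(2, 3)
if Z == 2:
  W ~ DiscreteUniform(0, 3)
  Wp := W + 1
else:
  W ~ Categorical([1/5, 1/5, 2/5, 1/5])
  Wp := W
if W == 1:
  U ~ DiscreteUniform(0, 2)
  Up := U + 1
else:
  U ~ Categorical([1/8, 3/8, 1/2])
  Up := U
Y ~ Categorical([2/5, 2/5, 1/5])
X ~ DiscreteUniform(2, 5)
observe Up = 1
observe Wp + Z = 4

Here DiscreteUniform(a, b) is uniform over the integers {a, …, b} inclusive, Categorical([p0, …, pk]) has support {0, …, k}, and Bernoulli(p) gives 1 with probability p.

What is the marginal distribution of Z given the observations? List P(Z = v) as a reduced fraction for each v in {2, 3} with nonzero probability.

Enumerate traces; 24 have nonzero weight after conditioning:
  (Z=2, W=1, U=0, Y=0, X=2) weight 1/240
  (Z=2, W=1, U=0, Y=0, X=3) weight 1/240
  (Z=2, W=1, U=0, Y=0, X=4) weight 1/240
  (Z=2, W=1, U=0, Y=0, X=5) weight 1/240
  (Z=2, W=1, U=0, Y=1, X=2) weight 1/240
  (Z=2, W=1, U=0, Y=1, X=3) weight 1/240
  (Z=2, W=1, U=0, Y=1, X=4) weight 1/240
  (Z=2, W=1, U=0, Y=1, X=5) weight 1/240
  (Z=3, W=1, U=0, Y=0, X=2) weight 1/300
  … 15 more
Group by Z:
  weight(Z=2) = 1/24
  weight(Z=3) = 1/30
Total weight = 1/24 + 1/30 = 3/40
P(Z=2 | obs) = 1/24 / 3/40 = 5/9
P(Z=3 | obs) = 1/30 / 3/40 = 4/9

P(Z=2) = 5/9, P(Z=3) = 4/9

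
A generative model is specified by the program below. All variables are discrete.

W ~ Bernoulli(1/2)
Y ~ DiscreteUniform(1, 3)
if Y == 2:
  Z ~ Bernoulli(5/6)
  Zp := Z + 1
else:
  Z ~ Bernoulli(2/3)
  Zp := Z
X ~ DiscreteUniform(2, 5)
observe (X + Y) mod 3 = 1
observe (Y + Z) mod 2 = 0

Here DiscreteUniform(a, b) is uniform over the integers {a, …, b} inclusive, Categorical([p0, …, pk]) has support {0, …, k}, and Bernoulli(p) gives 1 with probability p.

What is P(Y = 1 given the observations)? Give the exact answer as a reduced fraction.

Enumerate traces; 8 have nonzero weight after conditioning:
  (W=0, Y=1, Z=1, X=3) weight 1/36
  (W=0, Y=2, Z=0, X=2) weight 1/144
  (W=0, Y=2, Z=0, X=5) weight 1/144
  (W=0, Y=3, Z=1, X=4) weight 1/36
  (W=1, Y=1, Z=1, X=3) weight 1/36
  (W=1, Y=2, Z=0, X=2) weight 1/144
  (W=1, Y=2, Z=0, X=5) weight 1/144
  (W=1, Y=3, Z=1, X=4) weight 1/36
Group by Y:
  weight(Y=1) = 1/18
  weight(Y=2) = 1/36
  weight(Y=3) = 1/18
Total weight = 1/18 + 1/36 + 1/18 = 5/36
P(Y=1 | obs) = 1/18 / 5/36 = 2/5
P(Y=2 | obs) = 1/36 / 5/36 = 1/5
P(Y=3 | obs) = 1/18 / 5/36 = 2/5

P(Y = 1 | obs) = 2/5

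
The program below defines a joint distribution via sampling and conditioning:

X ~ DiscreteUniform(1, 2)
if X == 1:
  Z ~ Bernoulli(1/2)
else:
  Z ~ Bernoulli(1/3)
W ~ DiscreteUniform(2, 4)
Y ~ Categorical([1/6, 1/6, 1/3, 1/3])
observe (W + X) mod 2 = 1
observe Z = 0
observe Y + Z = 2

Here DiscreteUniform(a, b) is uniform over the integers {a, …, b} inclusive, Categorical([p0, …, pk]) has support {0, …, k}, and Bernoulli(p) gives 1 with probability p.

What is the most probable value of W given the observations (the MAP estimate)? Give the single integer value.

argmax_v P(W = v | obs) = 3

Enumerate traces; 3 have nonzero weight after conditioning:
  (X=1, Z=0, W=2, Y=2) weight 1/36
  (X=1, Z=0, W=4, Y=2) weight 1/36
  (X=2, Z=0, W=3, Y=2) weight 1/27
Group by W:
  weight(W=2) = 1/36
  weight(W=3) = 1/27
  weight(W=4) = 1/36
Total weight = 1/36 + 1/27 + 1/36 = 5/54
P(W=2 | obs) = 1/36 / 5/54 = 3/10
P(W=3 | obs) = 1/27 / 5/54 = 2/5
P(W=4 | obs) = 1/36 / 5/54 = 3/10
argmax = 3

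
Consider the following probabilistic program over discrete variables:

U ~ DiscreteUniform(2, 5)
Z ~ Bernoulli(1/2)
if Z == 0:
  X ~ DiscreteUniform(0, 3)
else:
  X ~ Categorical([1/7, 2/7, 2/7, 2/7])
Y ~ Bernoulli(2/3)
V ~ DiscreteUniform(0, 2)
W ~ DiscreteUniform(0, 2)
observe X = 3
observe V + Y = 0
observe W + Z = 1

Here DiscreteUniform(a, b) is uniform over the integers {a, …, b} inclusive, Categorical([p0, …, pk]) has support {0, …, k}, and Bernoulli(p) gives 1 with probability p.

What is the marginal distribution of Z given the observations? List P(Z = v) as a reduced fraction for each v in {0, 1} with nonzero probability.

Enumerate traces; 8 have nonzero weight after conditioning:
  (U=2, Z=0, X=3, Y=0, V=0, W=1) weight 1/864
  (U=2, Z=1, X=3, Y=0, V=0, W=0) weight 1/756
  (U=3, Z=0, X=3, Y=0, V=0, W=1) weight 1/864
  (U=3, Z=1, X=3, Y=0, V=0, W=0) weight 1/756
  (U=4, Z=0, X=3, Y=0, V=0, W=1) weight 1/864
  (U=4, Z=1, X=3, Y=0, V=0, W=0) weight 1/756
  (U=5, Z=0, X=3, Y=0, V=0, W=1) weight 1/864
  (U=5, Z=1, X=3, Y=0, V=0, W=0) weight 1/756
Group by Z:
  weight(Z=0) = 1/216
  weight(Z=1) = 1/189
Total weight = 1/216 + 1/189 = 5/504
P(Z=0 | obs) = 1/216 / 5/504 = 7/15
P(Z=1 | obs) = 1/189 / 5/504 = 8/15

P(Z=0) = 7/15, P(Z=1) = 8/15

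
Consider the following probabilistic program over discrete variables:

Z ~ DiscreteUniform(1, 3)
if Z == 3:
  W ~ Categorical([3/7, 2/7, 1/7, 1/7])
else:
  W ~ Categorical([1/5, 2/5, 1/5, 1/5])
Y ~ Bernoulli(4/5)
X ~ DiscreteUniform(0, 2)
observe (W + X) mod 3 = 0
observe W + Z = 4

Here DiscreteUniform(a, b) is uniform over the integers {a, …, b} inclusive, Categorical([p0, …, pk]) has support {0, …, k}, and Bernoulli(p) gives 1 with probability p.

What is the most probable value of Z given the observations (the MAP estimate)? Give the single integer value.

Enumerate traces; 6 have nonzero weight after conditioning:
  (Z=1, W=3, Y=0, X=0) weight 1/225
  (Z=1, W=3, Y=1, X=0) weight 4/225
  (Z=2, W=2, Y=0, X=1) weight 1/225
  (Z=2, W=2, Y=1, X=1) weight 4/225
  (Z=3, W=1, Y=0, X=2) weight 2/315
  (Z=3, W=1, Y=1, X=2) weight 8/315
Group by Z:
  weight(Z=1) = 1/45
  weight(Z=2) = 1/45
  weight(Z=3) = 2/63
Total weight = 1/45 + 1/45 + 2/63 = 8/105
P(Z=1 | obs) = 1/45 / 8/105 = 7/24
P(Z=2 | obs) = 1/45 / 8/105 = 7/24
P(Z=3 | obs) = 2/63 / 8/105 = 5/12
argmax = 3

argmax_v P(Z = v | obs) = 3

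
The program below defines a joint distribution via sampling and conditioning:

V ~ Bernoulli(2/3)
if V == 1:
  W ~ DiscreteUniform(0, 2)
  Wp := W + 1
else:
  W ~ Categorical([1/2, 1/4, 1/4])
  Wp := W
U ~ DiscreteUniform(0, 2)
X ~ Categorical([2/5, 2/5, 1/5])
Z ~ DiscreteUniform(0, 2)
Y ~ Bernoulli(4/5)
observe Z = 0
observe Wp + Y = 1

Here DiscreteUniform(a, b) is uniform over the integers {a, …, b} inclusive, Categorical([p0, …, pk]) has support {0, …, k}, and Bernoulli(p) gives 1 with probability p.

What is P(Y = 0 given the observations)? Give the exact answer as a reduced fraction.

P(Y = 0 | obs) = 11/35

Enumerate traces; 27 have nonzero weight after conditioning:
  (V=0, W=0, U=0, X=0, Z=0, Y=1) weight 4/675
  (V=0, W=0, U=0, X=1, Z=0, Y=1) weight 4/675
  (V=0, W=0, U=0, X=2, Z=0, Y=1) weight 2/675
  (V=0, W=0, U=1, X=0, Z=0, Y=1) weight 4/675
  (V=0, W=0, U=1, X=1, Z=0, Y=1) weight 4/675
  (V=0, W=0, U=1, X=2, Z=0, Y=1) weight 2/675
  (V=0, W=0, U=2, X=0, Z=0, Y=1) weight 4/675
  (V=0, W=0, U=2, X=1, Z=0, Y=1) weight 4/675
  (V=0, W=1, U=0, X=0, Z=0, Y=0) weight 1/1350
  … 18 more
Group by Y:
  weight(Y=0) = 11/540
  weight(Y=1) = 2/45
Total weight = 11/540 + 2/45 = 7/108
P(Y=0 | obs) = 11/540 / 7/108 = 11/35
P(Y=1 | obs) = 2/45 / 7/108 = 24/35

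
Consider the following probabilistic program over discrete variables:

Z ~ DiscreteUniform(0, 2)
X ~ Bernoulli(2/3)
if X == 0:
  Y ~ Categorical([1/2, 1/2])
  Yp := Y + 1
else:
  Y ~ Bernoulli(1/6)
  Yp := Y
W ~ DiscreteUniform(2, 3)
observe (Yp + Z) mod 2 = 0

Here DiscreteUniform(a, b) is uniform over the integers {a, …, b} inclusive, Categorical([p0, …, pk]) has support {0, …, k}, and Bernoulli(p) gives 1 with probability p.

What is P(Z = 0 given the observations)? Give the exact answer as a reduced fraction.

Enumerate traces; 12 have nonzero weight after conditioning:
  (Z=0, X=0, Y=1, W=2) weight 1/36
  (Z=0, X=0, Y=1, W=3) weight 1/36
  (Z=0, X=1, Y=0, W=2) weight 5/54
  (Z=0, X=1, Y=0, W=3) weight 5/54
  (Z=1, X=0, Y=0, W=2) weight 1/36
  (Z=1, X=0, Y=0, W=3) weight 1/36
  (Z=1, X=1, Y=1, W=2) weight 1/54
  (Z=1, X=1, Y=1, W=3) weight 1/54
  (Z=2, X=0, Y=1, W=2) weight 1/36
  … 3 more
Group by Z:
  weight(Z=0) = 13/54
  weight(Z=1) = 5/54
  weight(Z=2) = 13/54
Total weight = 13/54 + 5/54 + 13/54 = 31/54
P(Z=0 | obs) = 13/54 / 31/54 = 13/31
P(Z=1 | obs) = 5/54 / 31/54 = 5/31
P(Z=2 | obs) = 13/54 / 31/54 = 13/31

P(Z = 0 | obs) = 13/31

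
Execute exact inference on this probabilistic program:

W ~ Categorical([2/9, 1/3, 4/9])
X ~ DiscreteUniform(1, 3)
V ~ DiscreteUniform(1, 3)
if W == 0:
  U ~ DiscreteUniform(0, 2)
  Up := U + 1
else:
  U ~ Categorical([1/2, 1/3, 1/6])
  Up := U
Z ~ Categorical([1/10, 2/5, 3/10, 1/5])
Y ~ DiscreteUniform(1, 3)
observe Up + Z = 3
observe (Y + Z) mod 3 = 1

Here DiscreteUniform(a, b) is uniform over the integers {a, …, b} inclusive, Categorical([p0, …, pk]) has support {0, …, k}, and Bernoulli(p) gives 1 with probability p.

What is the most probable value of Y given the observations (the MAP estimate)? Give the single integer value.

argmax_v P(Y = v | obs) = 2

Enumerate traces; 81 have nonzero weight after conditioning:
  (W=0, X=1, V=1, U=0, Z=2, Y=2) weight 1/1215
  (W=0, X=1, V=1, U=1, Z=1, Y=3) weight 4/3645
  (W=0, X=1, V=1, U=2, Z=0, Y=1) weight 1/3645
  (W=0, X=1, V=2, U=0, Z=2, Y=2) weight 1/1215
  (W=0, X=1, V=2, U=1, Z=1, Y=3) weight 4/3645
  (W=0, X=1, V=2, U=2, Z=0, Y=1) weight 1/3645
  (W=0, X=1, V=3, U=0, Z=2, Y=2) weight 1/1215
  (W=0, X=1, V=3, U=1, Z=1, Y=3) weight 4/3645
  … 73 more
Group by Y:
  weight(Y=1) = 23/810
  weight(Y=2) = 1/30
  weight(Y=3) = 11/405
Total weight = 23/810 + 1/30 + 11/405 = 4/45
P(Y=1 | obs) = 23/810 / 4/45 = 23/72
P(Y=2 | obs) = 1/30 / 4/45 = 3/8
P(Y=3 | obs) = 11/405 / 4/45 = 11/36
argmax = 2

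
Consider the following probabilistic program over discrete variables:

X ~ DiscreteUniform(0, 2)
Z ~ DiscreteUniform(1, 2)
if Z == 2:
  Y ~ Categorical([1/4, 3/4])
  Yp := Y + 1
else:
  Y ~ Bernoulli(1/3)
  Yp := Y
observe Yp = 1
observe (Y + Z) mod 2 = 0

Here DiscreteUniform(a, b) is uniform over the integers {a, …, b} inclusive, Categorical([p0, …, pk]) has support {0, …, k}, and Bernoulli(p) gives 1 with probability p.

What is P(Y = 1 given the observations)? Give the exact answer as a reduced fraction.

Enumerate traces; 6 have nonzero weight after conditioning:
  (X=0, Z=1, Y=1) weight 1/18
  (X=0, Z=2, Y=0) weight 1/24
  (X=1, Z=1, Y=1) weight 1/18
  (X=1, Z=2, Y=0) weight 1/24
  (X=2, Z=1, Y=1) weight 1/18
  (X=2, Z=2, Y=0) weight 1/24
Group by Y:
  weight(Y=0) = 1/8
  weight(Y=1) = 1/6
Total weight = 1/8 + 1/6 = 7/24
P(Y=0 | obs) = 1/8 / 7/24 = 3/7
P(Y=1 | obs) = 1/6 / 7/24 = 4/7

P(Y = 1 | obs) = 4/7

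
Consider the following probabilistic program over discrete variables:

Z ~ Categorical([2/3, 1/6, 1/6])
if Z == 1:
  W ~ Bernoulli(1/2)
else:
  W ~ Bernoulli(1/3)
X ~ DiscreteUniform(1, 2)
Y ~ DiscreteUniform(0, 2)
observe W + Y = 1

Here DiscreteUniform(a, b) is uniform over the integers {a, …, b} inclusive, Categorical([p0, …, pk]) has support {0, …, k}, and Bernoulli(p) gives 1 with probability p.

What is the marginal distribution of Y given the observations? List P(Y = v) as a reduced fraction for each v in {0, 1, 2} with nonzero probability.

P(Y=0) = 13/36, P(Y=1) = 23/36

Enumerate traces; 12 have nonzero weight after conditioning:
  (Z=0, W=0, X=1, Y=1) weight 2/27
  (Z=0, W=0, X=2, Y=1) weight 2/27
  (Z=0, W=1, X=1, Y=0) weight 1/27
  (Z=0, W=1, X=2, Y=0) weight 1/27
  (Z=1, W=0, X=1, Y=1) weight 1/72
  (Z=1, W=0, X=2, Y=1) weight 1/72
  (Z=1, W=1, X=1, Y=0) weight 1/72
  (Z=1, W=1, X=2, Y=0) weight 1/72
  … 4 more
Group by Y:
  weight(Y=0) = 13/108
  weight(Y=1) = 23/108
Total weight = 13/108 + 23/108 = 1/3
P(Y=0 | obs) = 13/108 / 1/3 = 13/36
P(Y=1 | obs) = 23/108 / 1/3 = 23/36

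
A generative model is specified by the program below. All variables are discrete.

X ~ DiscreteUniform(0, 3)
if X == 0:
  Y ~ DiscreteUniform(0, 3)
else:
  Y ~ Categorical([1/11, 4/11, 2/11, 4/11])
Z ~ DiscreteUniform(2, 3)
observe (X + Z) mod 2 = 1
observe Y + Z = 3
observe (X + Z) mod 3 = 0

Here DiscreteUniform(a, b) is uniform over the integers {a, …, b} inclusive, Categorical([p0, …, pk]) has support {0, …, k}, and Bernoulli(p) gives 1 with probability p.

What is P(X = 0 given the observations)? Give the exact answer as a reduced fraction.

Enumerate traces; 2 have nonzero weight after conditioning:
  (X=0, Y=0, Z=3) weight 1/32
  (X=1, Y=1, Z=2) weight 1/22
Group by X:
  weight(X=0) = 1/32
  weight(X=1) = 1/22
Total weight = 1/32 + 1/22 = 27/352
P(X=0 | obs) = 1/32 / 27/352 = 11/27
P(X=1 | obs) = 1/22 / 27/352 = 16/27

P(X = 0 | obs) = 11/27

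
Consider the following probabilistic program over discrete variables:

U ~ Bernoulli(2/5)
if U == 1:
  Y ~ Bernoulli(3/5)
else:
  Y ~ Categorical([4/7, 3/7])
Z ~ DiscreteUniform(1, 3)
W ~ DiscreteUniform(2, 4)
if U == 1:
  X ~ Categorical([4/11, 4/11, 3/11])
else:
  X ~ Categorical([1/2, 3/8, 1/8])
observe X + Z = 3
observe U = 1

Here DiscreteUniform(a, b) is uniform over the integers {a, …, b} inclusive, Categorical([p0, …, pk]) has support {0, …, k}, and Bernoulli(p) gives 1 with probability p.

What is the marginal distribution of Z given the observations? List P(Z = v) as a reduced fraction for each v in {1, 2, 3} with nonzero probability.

P(Z=1) = 3/11, P(Z=2) = 4/11, P(Z=3) = 4/11

Enumerate traces; 18 have nonzero weight after conditioning:
  (U=1, Y=0, Z=1, W=2, X=2) weight 4/825
  (U=1, Y=0, Z=1, W=3, X=2) weight 4/825
  (U=1, Y=0, Z=1, W=4, X=2) weight 4/825
  (U=1, Y=0, Z=2, W=2, X=1) weight 16/2475
  (U=1, Y=0, Z=2, W=3, X=1) weight 16/2475
  (U=1, Y=0, Z=2, W=4, X=1) weight 16/2475
  (U=1, Y=0, Z=3, W=2, X=0) weight 16/2475
  (U=1, Y=0, Z=3, W=3, X=0) weight 16/2475
  … 10 more
Group by Z:
  weight(Z=1) = 2/55
  weight(Z=2) = 8/165
  weight(Z=3) = 8/165
Total weight = 2/55 + 8/165 + 8/165 = 2/15
P(Z=1 | obs) = 2/55 / 2/15 = 3/11
P(Z=2 | obs) = 8/165 / 2/15 = 4/11
P(Z=3 | obs) = 8/165 / 2/15 = 4/11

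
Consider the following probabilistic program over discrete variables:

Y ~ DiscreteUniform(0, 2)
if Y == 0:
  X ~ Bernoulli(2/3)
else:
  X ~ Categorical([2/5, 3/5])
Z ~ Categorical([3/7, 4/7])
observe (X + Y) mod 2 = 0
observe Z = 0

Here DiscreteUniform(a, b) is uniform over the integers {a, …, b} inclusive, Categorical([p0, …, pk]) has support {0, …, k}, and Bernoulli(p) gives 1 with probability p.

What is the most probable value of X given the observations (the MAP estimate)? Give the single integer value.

argmax_v P(X = v | obs) = 0

Enumerate traces; 3 have nonzero weight after conditioning:
  (Y=0, X=0, Z=0) weight 1/21
  (Y=1, X=1, Z=0) weight 3/35
  (Y=2, X=0, Z=0) weight 2/35
Group by X:
  weight(X=0) = 11/105
  weight(X=1) = 3/35
Total weight = 11/105 + 3/35 = 4/21
P(X=0 | obs) = 11/105 / 4/21 = 11/20
P(X=1 | obs) = 3/35 / 4/21 = 9/20
argmax = 0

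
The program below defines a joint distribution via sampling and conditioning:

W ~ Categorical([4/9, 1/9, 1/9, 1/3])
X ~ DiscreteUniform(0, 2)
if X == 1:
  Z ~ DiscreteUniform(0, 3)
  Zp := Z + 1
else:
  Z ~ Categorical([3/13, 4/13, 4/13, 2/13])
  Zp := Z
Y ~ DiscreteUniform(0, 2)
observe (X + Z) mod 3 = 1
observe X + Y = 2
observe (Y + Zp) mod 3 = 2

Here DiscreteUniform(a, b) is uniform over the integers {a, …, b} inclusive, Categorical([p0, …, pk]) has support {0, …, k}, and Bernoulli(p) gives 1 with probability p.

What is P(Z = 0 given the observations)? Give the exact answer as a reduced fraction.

P(Z = 0 | obs) = 13/42

Enumerate traces; 12 have nonzero weight after conditioning:
  (W=0, X=1, Z=0, Y=1) weight 1/81
  (W=0, X=1, Z=3, Y=1) weight 1/81
  (W=0, X=2, Z=2, Y=0) weight 16/1053
  (W=1, X=1, Z=0, Y=1) weight 1/324
  (W=1, X=1, Z=3, Y=1) weight 1/324
  (W=1, X=2, Z=2, Y=0) weight 4/1053
  (W=2, X=1, Z=0, Y=1) weight 1/324
  (W=2, X=1, Z=3, Y=1) weight 1/324
  … 4 more
Group by Z:
  weight(Z=0) = 1/36
  weight(Z=2) = 4/117
  weight(Z=3) = 1/36
Total weight = 1/36 + 4/117 + 1/36 = 7/78
P(Z=0 | obs) = 1/36 / 7/78 = 13/42
P(Z=2 | obs) = 4/117 / 7/78 = 8/21
P(Z=3 | obs) = 1/36 / 7/78 = 13/42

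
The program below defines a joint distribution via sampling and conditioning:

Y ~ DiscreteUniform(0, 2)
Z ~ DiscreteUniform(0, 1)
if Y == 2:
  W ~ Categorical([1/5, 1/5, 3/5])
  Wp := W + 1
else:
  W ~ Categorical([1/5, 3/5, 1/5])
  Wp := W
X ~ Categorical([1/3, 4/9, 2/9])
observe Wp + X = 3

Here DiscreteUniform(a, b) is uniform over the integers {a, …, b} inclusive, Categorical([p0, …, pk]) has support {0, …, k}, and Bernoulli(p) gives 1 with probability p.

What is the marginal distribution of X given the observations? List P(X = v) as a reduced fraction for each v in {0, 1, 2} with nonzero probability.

Enumerate traces; 14 have nonzero weight after conditioning:
  (Y=0, Z=0, W=1, X=2) weight 1/45
  (Y=0, Z=0, W=2, X=1) weight 2/135
  (Y=0, Z=1, W=1, X=2) weight 1/45
  (Y=0, Z=1, W=2, X=1) weight 2/135
  (Y=1, Z=0, W=1, X=2) weight 1/45
  (Y=1, Z=0, W=2, X=1) weight 2/135
  (Y=1, Z=1, W=1, X=2) weight 1/45
  (Y=1, Z=1, W=2, X=1) weight 2/135
  (Y=2, Z=0, W=2, X=0) weight 1/30
  … 5 more
Group by X:
  weight(X=0) = 1/15
  weight(X=1) = 4/45
  weight(X=2) = 14/135
Total weight = 1/15 + 4/45 + 14/135 = 7/27
P(X=0 | obs) = 1/15 / 7/27 = 9/35
P(X=1 | obs) = 4/45 / 7/27 = 12/35
P(X=2 | obs) = 14/135 / 7/27 = 2/5

P(X=0) = 9/35, P(X=1) = 12/35, P(X=2) = 2/5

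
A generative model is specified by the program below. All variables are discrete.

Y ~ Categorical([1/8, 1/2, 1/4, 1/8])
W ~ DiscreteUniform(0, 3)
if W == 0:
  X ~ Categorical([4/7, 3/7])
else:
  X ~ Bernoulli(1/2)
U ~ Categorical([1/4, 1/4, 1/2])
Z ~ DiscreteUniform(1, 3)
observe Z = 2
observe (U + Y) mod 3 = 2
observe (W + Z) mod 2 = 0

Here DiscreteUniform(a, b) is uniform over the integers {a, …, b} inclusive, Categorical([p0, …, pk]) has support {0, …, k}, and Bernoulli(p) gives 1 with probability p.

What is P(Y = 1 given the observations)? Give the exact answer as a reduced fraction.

P(Y = 1 | obs) = 2/5

Enumerate traces; 16 have nonzero weight after conditioning:
  (Y=0, W=0, X=0, U=2, Z=2) weight 1/336
  (Y=0, W=0, X=1, U=2, Z=2) weight 1/448
  (Y=0, W=2, X=0, U=2, Z=2) weight 1/384
  (Y=0, W=2, X=1, U=2, Z=2) weight 1/384
  (Y=1, W=0, X=0, U=1, Z=2) weight 1/168
  (Y=1, W=0, X=1, U=1, Z=2) weight 1/224
  (Y=1, W=2, X=0, U=1, Z=2) weight 1/192
  (Y=1, W=2, X=1, U=1, Z=2) weight 1/192
  (Y=2, W=0, X=0, U=0, Z=2) weight 1/336
  (Y=3, W=0, X=0, U=2, Z=2) weight 1/336
  … 6 more
Group by Y:
  weight(Y=0) = 1/96
  weight(Y=1) = 1/48
  weight(Y=2) = 1/96
  weight(Y=3) = 1/96
Total weight = 1/96 + 1/48 + 1/96 + 1/96 = 5/96
P(Y=0 | obs) = 1/96 / 5/96 = 1/5
P(Y=1 | obs) = 1/48 / 5/96 = 2/5
P(Y=2 | obs) = 1/96 / 5/96 = 1/5
P(Y=3 | obs) = 1/96 / 5/96 = 1/5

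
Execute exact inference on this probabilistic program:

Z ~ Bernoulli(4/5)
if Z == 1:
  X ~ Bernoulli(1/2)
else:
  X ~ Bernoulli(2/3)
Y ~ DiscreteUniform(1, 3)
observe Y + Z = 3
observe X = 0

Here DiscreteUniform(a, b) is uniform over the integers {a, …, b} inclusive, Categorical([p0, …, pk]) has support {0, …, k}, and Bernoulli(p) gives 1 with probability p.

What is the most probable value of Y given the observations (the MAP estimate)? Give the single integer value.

argmax_v P(Y = v | obs) = 2

Enumerate traces; 2 have nonzero weight after conditioning:
  (Z=0, X=0, Y=3) weight 1/45
  (Z=1, X=0, Y=2) weight 2/15
Group by Y:
  weight(Y=2) = 2/15
  weight(Y=3) = 1/45
Total weight = 2/15 + 1/45 = 7/45
P(Y=2 | obs) = 2/15 / 7/45 = 6/7
P(Y=3 | obs) = 1/45 / 7/45 = 1/7
argmax = 2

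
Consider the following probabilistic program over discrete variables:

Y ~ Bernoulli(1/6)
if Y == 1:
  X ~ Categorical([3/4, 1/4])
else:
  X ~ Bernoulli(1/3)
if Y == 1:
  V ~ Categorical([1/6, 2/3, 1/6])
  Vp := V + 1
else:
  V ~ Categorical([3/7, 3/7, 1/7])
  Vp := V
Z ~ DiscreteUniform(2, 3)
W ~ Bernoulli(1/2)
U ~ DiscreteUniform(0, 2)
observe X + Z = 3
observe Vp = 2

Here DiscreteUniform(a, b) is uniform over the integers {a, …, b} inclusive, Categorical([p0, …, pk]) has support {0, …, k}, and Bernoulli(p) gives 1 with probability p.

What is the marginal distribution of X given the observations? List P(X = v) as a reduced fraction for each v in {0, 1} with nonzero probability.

Enumerate traces; 24 have nonzero weight after conditioning:
  (Y=0, X=0, V=2, Z=3, W=0, U=0) weight 5/756
  (Y=0, X=0, V=2, Z=3, W=0, U=1) weight 5/756
  (Y=0, X=0, V=2, Z=3, W=0, U=2) weight 5/756
  (Y=0, X=0, V=2, Z=3, W=1, U=0) weight 5/756
  (Y=0, X=0, V=2, Z=3, W=1, U=1) weight 5/756
  (Y=0, X=0, V=2, Z=3, W=1, U=2) weight 5/756
  (Y=0, X=1, V=2, Z=2, W=0, U=0) weight 5/1512
  (Y=0, X=1, V=2, Z=2, W=0, U=1) weight 5/1512
  … 16 more
Group by X:
  weight(X=0) = 41/504
  weight(X=1) = 17/504
Total weight = 41/504 + 17/504 = 29/252
P(X=0 | obs) = 41/504 / 29/252 = 41/58
P(X=1 | obs) = 17/504 / 29/252 = 17/58

P(X=0) = 41/58, P(X=1) = 17/58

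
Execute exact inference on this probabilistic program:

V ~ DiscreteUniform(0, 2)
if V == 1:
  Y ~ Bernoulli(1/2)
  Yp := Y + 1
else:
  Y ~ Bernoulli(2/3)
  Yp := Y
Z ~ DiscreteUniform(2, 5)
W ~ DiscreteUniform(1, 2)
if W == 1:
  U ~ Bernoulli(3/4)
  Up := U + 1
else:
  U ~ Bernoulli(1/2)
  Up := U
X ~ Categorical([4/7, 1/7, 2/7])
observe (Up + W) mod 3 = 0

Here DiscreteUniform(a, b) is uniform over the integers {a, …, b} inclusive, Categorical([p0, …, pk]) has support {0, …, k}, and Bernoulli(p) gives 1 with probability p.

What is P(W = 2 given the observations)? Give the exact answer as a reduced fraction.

Enumerate traces; 144 have nonzero weight after conditioning:
  (V=0, Y=0, Z=2, W=1, U=1, X=0) weight 1/168
  (V=0, Y=0, Z=2, W=1, U=1, X=1) weight 1/672
  (V=0, Y=0, Z=2, W=1, U=1, X=2) weight 1/336
  (V=0, Y=0, Z=2, W=2, U=1, X=0) weight 1/252
  (V=0, Y=0, Z=2, W=2, U=1, X=1) weight 1/1008
  (V=0, Y=0, Z=2, W=2, U=1, X=2) weight 1/504
  (V=0, Y=0, Z=3, W=1, U=1, X=0) weight 1/168
  (V=0, Y=0, Z=3, W=1, U=1, X=1) weight 1/672
  … 136 more
Group by W:
  weight(W=1) = 3/8
  weight(W=2) = 1/4
Total weight = 3/8 + 1/4 = 5/8
P(W=1 | obs) = 3/8 / 5/8 = 3/5
P(W=2 | obs) = 1/4 / 5/8 = 2/5

P(W = 2 | obs) = 2/5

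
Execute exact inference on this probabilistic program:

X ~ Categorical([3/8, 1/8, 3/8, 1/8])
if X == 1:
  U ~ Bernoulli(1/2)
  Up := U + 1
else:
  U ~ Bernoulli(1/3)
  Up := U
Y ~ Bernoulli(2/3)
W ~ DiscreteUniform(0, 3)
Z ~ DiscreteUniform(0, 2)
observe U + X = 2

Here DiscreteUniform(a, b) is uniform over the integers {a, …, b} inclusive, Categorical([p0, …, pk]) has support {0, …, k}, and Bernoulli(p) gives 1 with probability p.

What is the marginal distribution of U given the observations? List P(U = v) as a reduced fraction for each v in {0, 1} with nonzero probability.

P(U=0) = 4/5, P(U=1) = 1/5

Enumerate traces; 48 have nonzero weight after conditioning:
  (X=1, U=1, Y=0, W=0, Z=0) weight 1/576
  (X=1, U=1, Y=0, W=0, Z=1) weight 1/576
  (X=1, U=1, Y=0, W=0, Z=2) weight 1/576
  (X=1, U=1, Y=0, W=1, Z=0) weight 1/576
  (X=1, U=1, Y=0, W=1, Z=1) weight 1/576
  (X=1, U=1, Y=0, W=1, Z=2) weight 1/576
  (X=1, U=1, Y=0, W=2, Z=0) weight 1/576
  (X=1, U=1, Y=0, W=2, Z=1) weight 1/576
  (X=2, U=0, Y=0, W=0, Z=0) weight 1/144
  … 39 more
Group by U:
  weight(U=0) = 1/4
  weight(U=1) = 1/16
Total weight = 1/4 + 1/16 = 5/16
P(U=0 | obs) = 1/4 / 5/16 = 4/5
P(U=1 | obs) = 1/16 / 5/16 = 1/5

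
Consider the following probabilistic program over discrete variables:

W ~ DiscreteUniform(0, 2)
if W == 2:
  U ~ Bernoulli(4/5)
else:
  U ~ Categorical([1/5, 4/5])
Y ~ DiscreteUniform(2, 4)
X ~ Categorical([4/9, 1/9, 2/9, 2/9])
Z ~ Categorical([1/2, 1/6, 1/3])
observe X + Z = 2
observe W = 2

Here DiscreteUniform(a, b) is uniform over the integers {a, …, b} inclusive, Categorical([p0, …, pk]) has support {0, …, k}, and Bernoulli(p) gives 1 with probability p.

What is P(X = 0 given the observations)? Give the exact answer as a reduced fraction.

P(X = 0 | obs) = 8/15

Enumerate traces; 18 have nonzero weight after conditioning:
  (W=2, U=0, Y=2, X=0, Z=2) weight 4/1215
  (W=2, U=0, Y=2, X=1, Z=1) weight 1/2430
  (W=2, U=0, Y=2, X=2, Z=0) weight 1/405
  (W=2, U=0, Y=3, X=0, Z=2) weight 4/1215
  (W=2, U=0, Y=3, X=1, Z=1) weight 1/2430
  (W=2, U=0, Y=3, X=2, Z=0) weight 1/405
  (W=2, U=0, Y=4, X=0, Z=2) weight 4/1215
  (W=2, U=0, Y=4, X=1, Z=1) weight 1/2430
  … 10 more
Group by X:
  weight(X=0) = 4/81
  weight(X=1) = 1/162
  weight(X=2) = 1/27
Total weight = 4/81 + 1/162 + 1/27 = 5/54
P(X=0 | obs) = 4/81 / 5/54 = 8/15
P(X=1 | obs) = 1/162 / 5/54 = 1/15
P(X=2 | obs) = 1/27 / 5/54 = 2/5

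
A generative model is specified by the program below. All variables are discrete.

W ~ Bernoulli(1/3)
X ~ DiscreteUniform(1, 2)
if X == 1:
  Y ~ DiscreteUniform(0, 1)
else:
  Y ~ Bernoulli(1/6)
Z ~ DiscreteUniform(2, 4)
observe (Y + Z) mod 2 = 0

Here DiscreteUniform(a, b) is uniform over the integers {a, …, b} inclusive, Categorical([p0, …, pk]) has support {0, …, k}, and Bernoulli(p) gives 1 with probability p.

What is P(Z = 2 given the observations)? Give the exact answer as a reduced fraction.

Enumerate traces; 12 have nonzero weight after conditioning:
  (W=0, X=1, Y=0, Z=2) weight 1/18
  (W=0, X=1, Y=0, Z=4) weight 1/18
  (W=0, X=1, Y=1, Z=3) weight 1/18
  (W=0, X=2, Y=0, Z=2) weight 5/54
  (W=0, X=2, Y=0, Z=4) weight 5/54
  (W=0, X=2, Y=1, Z=3) weight 1/54
  (W=1, X=1, Y=0, Z=2) weight 1/36
  (W=1, X=1, Y=0, Z=4) weight 1/36
  … 4 more
Group by Z:
  weight(Z=2) = 2/9
  weight(Z=3) = 1/9
  weight(Z=4) = 2/9
Total weight = 2/9 + 1/9 + 2/9 = 5/9
P(Z=2 | obs) = 2/9 / 5/9 = 2/5
P(Z=3 | obs) = 1/9 / 5/9 = 1/5
P(Z=4 | obs) = 2/9 / 5/9 = 2/5

P(Z = 2 | obs) = 2/5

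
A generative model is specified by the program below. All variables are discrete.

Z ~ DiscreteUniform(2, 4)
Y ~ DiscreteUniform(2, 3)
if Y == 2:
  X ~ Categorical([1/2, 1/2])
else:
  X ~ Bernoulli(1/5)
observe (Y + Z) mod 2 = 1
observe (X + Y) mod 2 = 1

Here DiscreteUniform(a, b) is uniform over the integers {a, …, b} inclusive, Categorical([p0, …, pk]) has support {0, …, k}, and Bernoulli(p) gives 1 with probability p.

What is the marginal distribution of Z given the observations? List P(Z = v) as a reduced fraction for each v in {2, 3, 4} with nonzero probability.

P(Z=2) = 8/21, P(Z=3) = 5/21, P(Z=4) = 8/21

Enumerate traces; 3 have nonzero weight after conditioning:
  (Z=2, Y=3, X=0) weight 2/15
  (Z=3, Y=2, X=1) weight 1/12
  (Z=4, Y=3, X=0) weight 2/15
Group by Z:
  weight(Z=2) = 2/15
  weight(Z=3) = 1/12
  weight(Z=4) = 2/15
Total weight = 2/15 + 1/12 + 2/15 = 7/20
P(Z=2 | obs) = 2/15 / 7/20 = 8/21
P(Z=3 | obs) = 1/12 / 7/20 = 5/21
P(Z=4 | obs) = 2/15 / 7/20 = 8/21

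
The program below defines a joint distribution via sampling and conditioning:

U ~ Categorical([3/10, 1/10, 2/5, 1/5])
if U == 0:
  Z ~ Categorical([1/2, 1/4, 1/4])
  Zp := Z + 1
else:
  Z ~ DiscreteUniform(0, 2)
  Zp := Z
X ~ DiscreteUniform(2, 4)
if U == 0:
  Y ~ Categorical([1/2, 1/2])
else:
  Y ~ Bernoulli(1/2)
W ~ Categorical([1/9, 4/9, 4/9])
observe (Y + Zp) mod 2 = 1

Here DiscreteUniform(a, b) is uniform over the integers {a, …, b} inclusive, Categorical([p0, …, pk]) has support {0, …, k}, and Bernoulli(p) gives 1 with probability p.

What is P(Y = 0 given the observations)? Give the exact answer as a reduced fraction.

P(Y = 0 | obs) = 11/24

Enumerate traces; 108 have nonzero weight after conditioning:
  (U=0, Z=0, X=2, Y=0, W=0) weight 1/360
  (U=0, Z=0, X=2, Y=0, W=1) weight 1/90
  (U=0, Z=0, X=2, Y=0, W=2) weight 1/90
  (U=0, Z=0, X=3, Y=0, W=0) weight 1/360
  (U=0, Z=0, X=3, Y=0, W=1) weight 1/90
  (U=0, Z=0, X=3, Y=0, W=2) weight 1/90
  (U=0, Z=0, X=4, Y=0, W=0) weight 1/360
  (U=0, Z=0, X=4, Y=0, W=1) weight 1/90
  (U=0, Z=1, X=2, Y=1, W=0) weight 1/720
  … 99 more
Group by Y:
  weight(Y=0) = 11/48
  weight(Y=1) = 13/48
Total weight = 11/48 + 13/48 = 1/2
P(Y=0 | obs) = 11/48 / 1/2 = 11/24
P(Y=1 | obs) = 13/48 / 1/2 = 13/24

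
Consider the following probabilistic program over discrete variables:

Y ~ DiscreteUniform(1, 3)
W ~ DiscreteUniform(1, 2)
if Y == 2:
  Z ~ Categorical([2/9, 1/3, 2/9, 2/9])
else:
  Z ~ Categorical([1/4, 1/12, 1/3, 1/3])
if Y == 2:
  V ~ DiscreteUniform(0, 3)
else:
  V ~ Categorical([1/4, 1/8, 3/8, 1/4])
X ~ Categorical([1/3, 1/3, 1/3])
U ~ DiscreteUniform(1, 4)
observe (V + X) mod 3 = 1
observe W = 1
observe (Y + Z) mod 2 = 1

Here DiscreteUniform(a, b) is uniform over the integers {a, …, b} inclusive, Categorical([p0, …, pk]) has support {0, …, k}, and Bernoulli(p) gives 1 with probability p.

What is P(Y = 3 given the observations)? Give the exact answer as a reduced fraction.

P(Y = 3 | obs) = 21/62

Enumerate traces; 96 have nonzero weight after conditioning:
  (Y=1, W=1, Z=0, V=0, X=1, U=1) weight 1/1152
  (Y=1, W=1, Z=0, V=0, X=1, U=2) weight 1/1152
  (Y=1, W=1, Z=0, V=0, X=1, U=3) weight 1/1152
  (Y=1, W=1, Z=0, V=0, X=1, U=4) weight 1/1152
  (Y=1, W=1, Z=0, V=1, X=0, U=1) weight 1/2304
  (Y=1, W=1, Z=0, V=1, X=0, U=2) weight 1/2304
  (Y=1, W=1, Z=0, V=1, X=0, U=3) weight 1/2304
  (Y=1, W=1, Z=0, V=1, X=0, U=4) weight 1/2304
  (Y=2, W=1, Z=1, V=0, X=1, U=1) weight 1/864
  (Y=3, W=1, Z=0, V=0, X=1, U=1) weight 1/1152
  … 86 more
Group by Y:
  weight(Y=1) = 7/216
  weight(Y=2) = 5/162
  weight(Y=3) = 7/216
Total weight = 7/216 + 5/162 + 7/216 = 31/324
P(Y=1 | obs) = 7/216 / 31/324 = 21/62
P(Y=2 | obs) = 5/162 / 31/324 = 10/31
P(Y=3 | obs) = 7/216 / 31/324 = 21/62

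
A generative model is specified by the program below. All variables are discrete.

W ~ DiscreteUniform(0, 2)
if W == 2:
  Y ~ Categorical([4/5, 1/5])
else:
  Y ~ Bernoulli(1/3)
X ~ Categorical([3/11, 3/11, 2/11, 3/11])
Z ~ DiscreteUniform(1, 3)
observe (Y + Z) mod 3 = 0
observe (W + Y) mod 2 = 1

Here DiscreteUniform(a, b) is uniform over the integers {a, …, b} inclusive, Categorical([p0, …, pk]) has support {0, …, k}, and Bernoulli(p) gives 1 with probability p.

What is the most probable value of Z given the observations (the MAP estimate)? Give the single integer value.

Enumerate traces; 12 have nonzero weight after conditioning:
  (W=0, Y=1, X=0, Z=2) weight 1/99
  (W=0, Y=1, X=1, Z=2) weight 1/99
  (W=0, Y=1, X=2, Z=2) weight 2/297
  (W=0, Y=1, X=3, Z=2) weight 1/99
  (W=1, Y=0, X=0, Z=3) weight 2/99
  (W=1, Y=0, X=1, Z=3) weight 2/99
  (W=1, Y=0, X=2, Z=3) weight 4/297
  (W=1, Y=0, X=3, Z=3) weight 2/99
  … 4 more
Group by Z:
  weight(Z=2) = 8/135
  weight(Z=3) = 2/27
Total weight = 8/135 + 2/27 = 2/15
P(Z=2 | obs) = 8/135 / 2/15 = 4/9
P(Z=3 | obs) = 2/27 / 2/15 = 5/9
argmax = 3

argmax_v P(Z = v | obs) = 3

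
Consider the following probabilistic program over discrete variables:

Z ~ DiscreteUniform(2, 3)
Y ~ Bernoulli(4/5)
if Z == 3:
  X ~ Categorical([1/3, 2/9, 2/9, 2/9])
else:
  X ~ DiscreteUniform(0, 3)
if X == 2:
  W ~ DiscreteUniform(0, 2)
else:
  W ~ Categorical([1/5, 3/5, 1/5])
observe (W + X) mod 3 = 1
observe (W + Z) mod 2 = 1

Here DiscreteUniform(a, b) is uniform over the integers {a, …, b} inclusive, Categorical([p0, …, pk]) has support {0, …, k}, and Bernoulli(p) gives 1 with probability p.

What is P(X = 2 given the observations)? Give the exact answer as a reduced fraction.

P(X = 2 | obs) = 20/113

Enumerate traces; 8 have nonzero weight after conditioning:
  (Z=2, Y=0, X=0, W=1) weight 3/200
  (Z=2, Y=0, X=3, W=1) weight 3/200
  (Z=2, Y=1, X=0, W=1) weight 3/50
  (Z=2, Y=1, X=3, W=1) weight 3/50
  (Z=3, Y=0, X=1, W=0) weight 1/225
  (Z=3, Y=0, X=2, W=2) weight 1/135
  (Z=3, Y=1, X=1, W=0) weight 4/225
  (Z=3, Y=1, X=2, W=2) weight 4/135
Group by X:
  weight(X=0) = 3/40
  weight(X=1) = 1/45
  weight(X=2) = 1/27
  weight(X=3) = 3/40
Total weight = 3/40 + 1/45 + 1/27 + 3/40 = 113/540
P(X=0 | obs) = 3/40 / 113/540 = 81/226
P(X=1 | obs) = 1/45 / 113/540 = 12/113
P(X=2 | obs) = 1/27 / 113/540 = 20/113
P(X=3 | obs) = 3/40 / 113/540 = 81/226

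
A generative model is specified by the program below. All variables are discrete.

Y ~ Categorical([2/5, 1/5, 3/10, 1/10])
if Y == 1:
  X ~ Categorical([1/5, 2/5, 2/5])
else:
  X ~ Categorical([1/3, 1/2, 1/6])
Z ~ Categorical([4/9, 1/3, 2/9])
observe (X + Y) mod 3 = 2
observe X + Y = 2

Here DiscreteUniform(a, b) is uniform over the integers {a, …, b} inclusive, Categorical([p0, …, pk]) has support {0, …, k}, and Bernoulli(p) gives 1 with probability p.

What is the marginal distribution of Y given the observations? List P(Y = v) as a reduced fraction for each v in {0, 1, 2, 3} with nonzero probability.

P(Y=0) = 10/37, P(Y=1) = 12/37, P(Y=2) = 15/37

Enumerate traces; 9 have nonzero weight after conditioning:
  (Y=0, X=2, Z=0) weight 4/135
  (Y=0, X=2, Z=1) weight 1/45
  (Y=0, X=2, Z=2) weight 2/135
  (Y=1, X=1, Z=0) weight 8/225
  (Y=1, X=1, Z=1) weight 2/75
  (Y=1, X=1, Z=2) weight 4/225
  (Y=2, X=0, Z=0) weight 2/45
  (Y=2, X=0, Z=1) weight 1/30
  … 1 more
Group by Y:
  weight(Y=0) = 1/15
  weight(Y=1) = 2/25
  weight(Y=2) = 1/10
Total weight = 1/15 + 2/25 + 1/10 = 37/150
P(Y=0 | obs) = 1/15 / 37/150 = 10/37
P(Y=1 | obs) = 2/25 / 37/150 = 12/37
P(Y=2 | obs) = 1/10 / 37/150 = 15/37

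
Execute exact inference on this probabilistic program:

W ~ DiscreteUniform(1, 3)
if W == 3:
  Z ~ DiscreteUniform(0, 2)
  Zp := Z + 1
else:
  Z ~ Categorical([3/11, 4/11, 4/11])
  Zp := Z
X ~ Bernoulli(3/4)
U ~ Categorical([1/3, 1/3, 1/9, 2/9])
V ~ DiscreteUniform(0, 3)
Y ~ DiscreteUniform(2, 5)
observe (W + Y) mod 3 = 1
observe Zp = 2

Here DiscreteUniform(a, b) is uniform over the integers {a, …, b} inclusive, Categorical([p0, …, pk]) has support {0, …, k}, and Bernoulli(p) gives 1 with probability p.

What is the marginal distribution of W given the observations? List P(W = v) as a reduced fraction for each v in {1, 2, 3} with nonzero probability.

Enumerate traces; 128 have nonzero weight after conditioning:
  (W=1, Z=2, X=0, U=0, V=0, Y=3) weight 1/1584
  (W=1, Z=2, X=0, U=0, V=1, Y=3) weight 1/1584
  (W=1, Z=2, X=0, U=0, V=2, Y=3) weight 1/1584
  (W=1, Z=2, X=0, U=0, V=3, Y=3) weight 1/1584
  (W=1, Z=2, X=0, U=1, V=0, Y=3) weight 1/1584
  (W=1, Z=2, X=0, U=1, V=1, Y=3) weight 1/1584
  (W=1, Z=2, X=0, U=1, V=2, Y=3) weight 1/1584
  (W=1, Z=2, X=0, U=1, V=3, Y=3) weight 1/1584
  (W=2, Z=2, X=0, U=0, V=0, Y=2) weight 1/1584
  (W=3, Z=1, X=0, U=0, V=0, Y=4) weight 1/1728
  … 118 more
Group by W:
  weight(W=1) = 1/33
  weight(W=2) = 2/33
  weight(W=3) = 1/36
Total weight = 1/33 + 2/33 + 1/36 = 47/396
P(W=1 | obs) = 1/33 / 47/396 = 12/47
P(W=2 | obs) = 2/33 / 47/396 = 24/47
P(W=3 | obs) = 1/36 / 47/396 = 11/47

P(W=1) = 12/47, P(W=2) = 24/47, P(W=3) = 11/47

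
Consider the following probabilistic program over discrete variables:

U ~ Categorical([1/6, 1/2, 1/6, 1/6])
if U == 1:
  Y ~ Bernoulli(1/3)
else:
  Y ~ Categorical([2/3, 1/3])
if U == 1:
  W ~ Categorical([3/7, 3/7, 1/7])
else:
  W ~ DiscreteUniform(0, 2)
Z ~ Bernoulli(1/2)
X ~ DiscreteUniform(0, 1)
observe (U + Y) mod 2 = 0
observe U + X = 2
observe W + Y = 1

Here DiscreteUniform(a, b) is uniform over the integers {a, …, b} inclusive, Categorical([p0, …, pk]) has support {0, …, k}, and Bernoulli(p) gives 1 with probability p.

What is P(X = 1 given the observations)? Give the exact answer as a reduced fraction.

P(X = 1 | obs) = 27/41

Enumerate traces; 4 have nonzero weight after conditioning:
  (U=1, Y=1, W=0, Z=0, X=1) weight 1/56
  (U=1, Y=1, W=0, Z=1, X=1) weight 1/56
  (U=2, Y=0, W=1, Z=0, X=0) weight 1/108
  (U=2, Y=0, W=1, Z=1, X=0) weight 1/108
Group by X:
  weight(X=0) = 1/54
  weight(X=1) = 1/28
Total weight = 1/54 + 1/28 = 41/756
P(X=0 | obs) = 1/54 / 41/756 = 14/41
P(X=1 | obs) = 1/28 / 41/756 = 27/41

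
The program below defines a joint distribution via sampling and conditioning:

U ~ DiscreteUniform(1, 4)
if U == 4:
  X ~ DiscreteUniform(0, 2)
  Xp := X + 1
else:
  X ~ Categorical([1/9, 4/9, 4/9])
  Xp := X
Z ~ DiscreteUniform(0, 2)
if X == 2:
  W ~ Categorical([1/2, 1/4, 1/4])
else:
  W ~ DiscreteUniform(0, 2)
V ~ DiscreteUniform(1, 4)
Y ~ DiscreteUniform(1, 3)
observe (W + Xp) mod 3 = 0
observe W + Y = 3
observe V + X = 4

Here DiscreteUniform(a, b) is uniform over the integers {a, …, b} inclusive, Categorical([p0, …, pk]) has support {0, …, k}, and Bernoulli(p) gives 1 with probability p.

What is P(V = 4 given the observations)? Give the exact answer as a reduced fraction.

Enumerate traces; 36 have nonzero weight after conditioning:
  (U=1, X=0, Z=0, W=0, V=4, Y=3) weight 1/3888
  (U=1, X=0, Z=1, W=0, V=4, Y=3) weight 1/3888
  (U=1, X=0, Z=2, W=0, V=4, Y=3) weight 1/3888
  (U=1, X=1, Z=0, W=2, V=3, Y=1) weight 1/972
  (U=1, X=1, Z=1, W=2, V=3, Y=1) weight 1/972
  (U=1, X=1, Z=2, W=2, V=3, Y=1) weight 1/972
  (U=1, X=2, Z=0, W=1, V=2, Y=2) weight 1/1296
  (U=1, X=2, Z=1, W=1, V=2, Y=2) weight 1/1296
  … 28 more
Group by V:
  weight(V=2) = 1/96
  weight(V=3) = 5/432
  weight(V=4) = 1/216
Total weight = 1/96 + 5/432 + 1/216 = 23/864
P(V=2 | obs) = 1/96 / 23/864 = 9/23
P(V=3 | obs) = 5/432 / 23/864 = 10/23
P(V=4 | obs) = 1/216 / 23/864 = 4/23

P(V = 4 | obs) = 4/23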